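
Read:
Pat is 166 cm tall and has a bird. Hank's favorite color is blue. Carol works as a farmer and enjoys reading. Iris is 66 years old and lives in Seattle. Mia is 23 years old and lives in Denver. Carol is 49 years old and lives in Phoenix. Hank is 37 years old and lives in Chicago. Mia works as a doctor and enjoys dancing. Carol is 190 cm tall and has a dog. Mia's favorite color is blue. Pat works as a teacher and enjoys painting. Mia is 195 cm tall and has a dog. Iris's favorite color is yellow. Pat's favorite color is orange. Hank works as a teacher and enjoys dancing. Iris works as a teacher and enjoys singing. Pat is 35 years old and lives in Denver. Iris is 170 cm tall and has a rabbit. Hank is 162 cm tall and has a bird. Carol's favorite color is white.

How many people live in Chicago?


Count in Chicago: 1

1


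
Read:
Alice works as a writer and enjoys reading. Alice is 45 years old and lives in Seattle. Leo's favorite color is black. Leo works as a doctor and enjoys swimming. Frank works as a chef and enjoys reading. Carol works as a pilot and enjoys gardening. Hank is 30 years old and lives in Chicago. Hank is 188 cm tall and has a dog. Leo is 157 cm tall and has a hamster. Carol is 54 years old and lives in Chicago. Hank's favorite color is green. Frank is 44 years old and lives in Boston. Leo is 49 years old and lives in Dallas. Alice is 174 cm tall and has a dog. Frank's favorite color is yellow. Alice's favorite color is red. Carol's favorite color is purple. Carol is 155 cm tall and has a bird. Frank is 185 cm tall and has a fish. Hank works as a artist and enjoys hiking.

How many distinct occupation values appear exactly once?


Unique occupation values: 5

5


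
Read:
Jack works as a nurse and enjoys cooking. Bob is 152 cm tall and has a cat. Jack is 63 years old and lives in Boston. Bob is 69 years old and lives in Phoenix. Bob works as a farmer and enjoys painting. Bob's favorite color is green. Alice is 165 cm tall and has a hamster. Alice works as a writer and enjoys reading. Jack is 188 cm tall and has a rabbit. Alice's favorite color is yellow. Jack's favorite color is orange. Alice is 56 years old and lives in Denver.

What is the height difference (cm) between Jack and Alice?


|188 - 165| = 23

23


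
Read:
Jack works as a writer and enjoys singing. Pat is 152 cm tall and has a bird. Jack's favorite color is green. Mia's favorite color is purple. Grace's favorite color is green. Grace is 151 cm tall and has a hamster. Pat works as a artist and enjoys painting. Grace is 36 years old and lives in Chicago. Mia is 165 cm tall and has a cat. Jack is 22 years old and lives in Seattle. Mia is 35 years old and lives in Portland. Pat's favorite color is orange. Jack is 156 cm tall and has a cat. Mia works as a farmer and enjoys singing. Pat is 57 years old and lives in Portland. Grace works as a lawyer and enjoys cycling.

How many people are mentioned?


People: Jack, Pat, Grace, Mia. Count = 4

4


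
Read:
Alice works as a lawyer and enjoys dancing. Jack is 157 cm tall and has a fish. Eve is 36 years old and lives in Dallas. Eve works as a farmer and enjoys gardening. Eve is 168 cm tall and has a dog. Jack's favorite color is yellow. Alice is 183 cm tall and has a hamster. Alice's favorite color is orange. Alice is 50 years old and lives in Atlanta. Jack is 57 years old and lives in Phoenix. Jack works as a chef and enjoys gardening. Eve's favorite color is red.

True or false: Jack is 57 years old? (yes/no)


Jack is actually 57. yes

yes


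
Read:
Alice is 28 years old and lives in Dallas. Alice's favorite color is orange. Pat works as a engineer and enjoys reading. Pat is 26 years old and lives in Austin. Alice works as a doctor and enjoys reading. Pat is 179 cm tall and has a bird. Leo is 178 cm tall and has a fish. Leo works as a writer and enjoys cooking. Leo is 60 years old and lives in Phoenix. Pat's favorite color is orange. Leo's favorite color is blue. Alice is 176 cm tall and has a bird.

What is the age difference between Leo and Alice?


|60 - 28| = 32

32


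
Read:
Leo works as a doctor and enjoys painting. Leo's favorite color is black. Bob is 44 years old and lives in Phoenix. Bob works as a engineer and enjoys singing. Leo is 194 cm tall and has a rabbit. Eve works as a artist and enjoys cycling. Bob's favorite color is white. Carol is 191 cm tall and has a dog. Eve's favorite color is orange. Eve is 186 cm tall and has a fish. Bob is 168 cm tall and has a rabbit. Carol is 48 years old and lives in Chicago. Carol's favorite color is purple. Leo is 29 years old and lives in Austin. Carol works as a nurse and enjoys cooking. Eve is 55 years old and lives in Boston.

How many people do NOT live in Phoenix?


Not in Phoenix: 3

3


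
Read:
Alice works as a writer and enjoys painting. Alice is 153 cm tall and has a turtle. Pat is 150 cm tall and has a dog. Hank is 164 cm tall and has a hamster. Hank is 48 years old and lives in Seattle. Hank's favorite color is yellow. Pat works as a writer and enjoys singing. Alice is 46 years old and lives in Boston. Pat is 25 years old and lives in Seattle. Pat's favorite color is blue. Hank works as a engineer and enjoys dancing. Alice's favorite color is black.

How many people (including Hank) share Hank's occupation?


Hank is a engineer. Count = 1

1


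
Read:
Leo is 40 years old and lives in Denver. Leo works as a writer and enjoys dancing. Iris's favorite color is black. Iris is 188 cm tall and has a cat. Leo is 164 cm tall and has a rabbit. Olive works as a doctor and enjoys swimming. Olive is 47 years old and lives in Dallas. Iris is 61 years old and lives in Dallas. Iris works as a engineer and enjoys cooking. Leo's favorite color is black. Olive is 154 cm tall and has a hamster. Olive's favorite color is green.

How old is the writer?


The writer is Leo, age 40

40


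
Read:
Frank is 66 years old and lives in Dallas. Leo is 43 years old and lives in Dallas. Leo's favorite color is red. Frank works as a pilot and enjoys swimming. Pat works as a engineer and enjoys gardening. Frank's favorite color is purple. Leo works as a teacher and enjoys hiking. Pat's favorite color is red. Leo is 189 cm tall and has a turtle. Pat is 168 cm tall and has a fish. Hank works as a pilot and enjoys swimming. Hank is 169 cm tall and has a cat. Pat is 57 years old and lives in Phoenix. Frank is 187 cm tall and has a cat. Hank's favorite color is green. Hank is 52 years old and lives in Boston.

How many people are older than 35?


Filter: 4

4


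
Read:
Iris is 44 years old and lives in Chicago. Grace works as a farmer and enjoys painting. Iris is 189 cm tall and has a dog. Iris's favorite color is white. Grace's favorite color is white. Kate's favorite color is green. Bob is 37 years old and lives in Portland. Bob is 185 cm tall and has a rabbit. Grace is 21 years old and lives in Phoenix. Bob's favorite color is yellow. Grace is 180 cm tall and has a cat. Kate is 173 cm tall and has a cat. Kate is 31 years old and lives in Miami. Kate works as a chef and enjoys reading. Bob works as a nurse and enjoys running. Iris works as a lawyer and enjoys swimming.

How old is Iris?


Iris is 44 years old

44


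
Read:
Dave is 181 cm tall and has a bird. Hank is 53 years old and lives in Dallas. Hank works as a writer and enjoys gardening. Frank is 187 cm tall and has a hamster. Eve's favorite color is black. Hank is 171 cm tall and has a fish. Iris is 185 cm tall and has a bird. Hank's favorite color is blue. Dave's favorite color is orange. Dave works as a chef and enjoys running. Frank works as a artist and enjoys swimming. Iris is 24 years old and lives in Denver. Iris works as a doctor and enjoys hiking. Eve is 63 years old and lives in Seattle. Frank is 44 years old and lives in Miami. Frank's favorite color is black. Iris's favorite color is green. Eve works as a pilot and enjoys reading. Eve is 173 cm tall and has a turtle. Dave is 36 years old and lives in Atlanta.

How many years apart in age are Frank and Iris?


44 vs 24, diff = 20

20


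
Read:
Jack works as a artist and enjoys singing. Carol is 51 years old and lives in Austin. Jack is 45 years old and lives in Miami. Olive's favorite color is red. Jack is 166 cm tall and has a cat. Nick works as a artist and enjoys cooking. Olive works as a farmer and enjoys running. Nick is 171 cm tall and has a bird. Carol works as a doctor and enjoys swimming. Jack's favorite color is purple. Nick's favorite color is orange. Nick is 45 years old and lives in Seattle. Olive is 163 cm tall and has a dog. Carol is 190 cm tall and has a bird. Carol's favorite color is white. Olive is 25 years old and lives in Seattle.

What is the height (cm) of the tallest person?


Tallest: Carol at 190 cm

190


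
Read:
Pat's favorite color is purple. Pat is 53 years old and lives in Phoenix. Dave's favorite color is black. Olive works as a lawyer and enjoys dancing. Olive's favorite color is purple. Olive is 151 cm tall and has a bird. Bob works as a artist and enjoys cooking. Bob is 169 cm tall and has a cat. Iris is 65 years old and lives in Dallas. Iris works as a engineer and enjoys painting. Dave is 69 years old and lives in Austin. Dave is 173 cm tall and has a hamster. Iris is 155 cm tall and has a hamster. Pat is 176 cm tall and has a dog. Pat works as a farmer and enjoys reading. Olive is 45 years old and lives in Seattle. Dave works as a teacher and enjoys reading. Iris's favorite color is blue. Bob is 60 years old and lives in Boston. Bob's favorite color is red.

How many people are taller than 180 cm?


Taller than 180: 0

0


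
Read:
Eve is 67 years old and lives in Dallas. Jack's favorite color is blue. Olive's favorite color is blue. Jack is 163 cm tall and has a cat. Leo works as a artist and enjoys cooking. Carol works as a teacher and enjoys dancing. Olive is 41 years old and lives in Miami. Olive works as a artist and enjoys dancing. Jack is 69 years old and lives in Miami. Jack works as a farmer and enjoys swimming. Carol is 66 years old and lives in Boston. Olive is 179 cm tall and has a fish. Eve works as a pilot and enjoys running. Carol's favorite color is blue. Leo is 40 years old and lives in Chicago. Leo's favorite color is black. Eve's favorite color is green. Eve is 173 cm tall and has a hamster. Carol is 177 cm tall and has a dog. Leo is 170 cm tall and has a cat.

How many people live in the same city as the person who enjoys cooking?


Person with hobby cooking is Leo, city Chicago. Count = 1

1


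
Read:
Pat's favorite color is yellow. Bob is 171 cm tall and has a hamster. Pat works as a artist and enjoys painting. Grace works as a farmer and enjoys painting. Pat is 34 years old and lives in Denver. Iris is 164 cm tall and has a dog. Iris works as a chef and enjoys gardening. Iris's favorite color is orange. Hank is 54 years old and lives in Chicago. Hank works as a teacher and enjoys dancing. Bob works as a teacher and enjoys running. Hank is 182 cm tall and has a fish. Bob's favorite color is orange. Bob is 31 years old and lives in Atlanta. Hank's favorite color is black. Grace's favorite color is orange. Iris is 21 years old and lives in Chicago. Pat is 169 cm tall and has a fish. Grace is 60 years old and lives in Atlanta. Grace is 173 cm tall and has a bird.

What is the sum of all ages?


21+54+31+34+60 = 200

200


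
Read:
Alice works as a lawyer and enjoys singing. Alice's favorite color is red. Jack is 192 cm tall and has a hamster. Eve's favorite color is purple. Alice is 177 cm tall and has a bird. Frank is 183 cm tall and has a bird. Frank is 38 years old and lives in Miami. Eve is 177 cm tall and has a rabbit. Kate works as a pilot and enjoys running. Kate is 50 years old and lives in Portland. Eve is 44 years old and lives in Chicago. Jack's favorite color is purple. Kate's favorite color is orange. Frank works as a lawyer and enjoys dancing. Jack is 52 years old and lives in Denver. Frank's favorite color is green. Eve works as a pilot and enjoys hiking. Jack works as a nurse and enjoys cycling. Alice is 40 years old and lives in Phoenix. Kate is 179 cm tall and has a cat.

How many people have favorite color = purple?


Count: 2

2


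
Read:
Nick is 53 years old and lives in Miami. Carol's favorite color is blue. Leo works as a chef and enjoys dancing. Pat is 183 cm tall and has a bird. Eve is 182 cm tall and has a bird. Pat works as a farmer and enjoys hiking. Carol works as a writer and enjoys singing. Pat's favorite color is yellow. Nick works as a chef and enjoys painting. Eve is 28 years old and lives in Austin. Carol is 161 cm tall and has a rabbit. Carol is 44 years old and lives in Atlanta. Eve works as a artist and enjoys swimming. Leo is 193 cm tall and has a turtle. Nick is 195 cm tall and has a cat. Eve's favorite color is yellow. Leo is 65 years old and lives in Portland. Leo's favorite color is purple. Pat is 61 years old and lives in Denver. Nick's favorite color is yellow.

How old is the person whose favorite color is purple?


Person with favorite color=purple is Leo, age 65

65


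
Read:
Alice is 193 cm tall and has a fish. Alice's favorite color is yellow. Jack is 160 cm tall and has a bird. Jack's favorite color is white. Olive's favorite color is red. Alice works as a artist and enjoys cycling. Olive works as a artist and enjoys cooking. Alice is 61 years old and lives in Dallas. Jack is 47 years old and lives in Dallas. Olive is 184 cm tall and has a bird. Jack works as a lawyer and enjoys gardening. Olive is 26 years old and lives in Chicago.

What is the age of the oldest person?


Oldest: Alice at 61

61


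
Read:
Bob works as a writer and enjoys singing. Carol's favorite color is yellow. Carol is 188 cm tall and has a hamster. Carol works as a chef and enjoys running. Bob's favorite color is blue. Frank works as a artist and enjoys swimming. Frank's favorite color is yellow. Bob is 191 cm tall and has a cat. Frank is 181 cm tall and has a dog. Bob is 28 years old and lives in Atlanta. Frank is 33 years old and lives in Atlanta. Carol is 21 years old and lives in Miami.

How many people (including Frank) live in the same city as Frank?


Frank lives in Atlanta. Count = 2

2


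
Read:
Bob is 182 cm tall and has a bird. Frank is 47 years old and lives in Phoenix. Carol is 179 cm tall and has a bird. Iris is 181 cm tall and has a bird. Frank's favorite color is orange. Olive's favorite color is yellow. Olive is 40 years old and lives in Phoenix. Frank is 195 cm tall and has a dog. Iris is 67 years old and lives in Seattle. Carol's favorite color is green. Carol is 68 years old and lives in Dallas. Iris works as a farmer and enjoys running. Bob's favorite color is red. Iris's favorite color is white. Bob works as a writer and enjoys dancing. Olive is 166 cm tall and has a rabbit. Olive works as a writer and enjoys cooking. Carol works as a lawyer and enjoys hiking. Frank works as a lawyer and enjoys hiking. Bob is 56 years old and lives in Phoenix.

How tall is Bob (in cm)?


Bob is 182 cm tall

182


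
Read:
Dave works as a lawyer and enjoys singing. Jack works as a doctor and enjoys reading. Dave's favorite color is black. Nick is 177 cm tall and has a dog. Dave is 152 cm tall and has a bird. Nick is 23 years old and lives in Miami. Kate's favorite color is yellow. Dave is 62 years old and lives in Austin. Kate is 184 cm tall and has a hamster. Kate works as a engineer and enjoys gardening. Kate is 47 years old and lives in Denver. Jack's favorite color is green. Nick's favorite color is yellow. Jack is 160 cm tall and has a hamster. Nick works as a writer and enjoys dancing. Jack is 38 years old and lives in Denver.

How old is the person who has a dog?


Person with dog is Nick, age 23

23


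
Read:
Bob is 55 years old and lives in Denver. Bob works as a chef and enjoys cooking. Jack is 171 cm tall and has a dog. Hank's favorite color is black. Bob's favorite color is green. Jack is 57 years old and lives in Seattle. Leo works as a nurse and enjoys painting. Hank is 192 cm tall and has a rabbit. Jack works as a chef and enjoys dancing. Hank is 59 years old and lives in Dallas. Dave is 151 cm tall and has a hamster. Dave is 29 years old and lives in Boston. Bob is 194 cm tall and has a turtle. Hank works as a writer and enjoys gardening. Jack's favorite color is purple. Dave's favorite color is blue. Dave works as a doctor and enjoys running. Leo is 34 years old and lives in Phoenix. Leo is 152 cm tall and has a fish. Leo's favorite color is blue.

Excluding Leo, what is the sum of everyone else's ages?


Sum (excluding Leo): 200

200


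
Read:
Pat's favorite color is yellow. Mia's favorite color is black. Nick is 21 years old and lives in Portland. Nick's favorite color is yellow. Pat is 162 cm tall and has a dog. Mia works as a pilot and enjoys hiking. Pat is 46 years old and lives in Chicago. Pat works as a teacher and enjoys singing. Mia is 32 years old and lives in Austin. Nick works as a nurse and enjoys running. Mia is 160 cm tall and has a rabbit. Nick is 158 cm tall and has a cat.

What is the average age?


Sum=99, n=3, avg=33

33


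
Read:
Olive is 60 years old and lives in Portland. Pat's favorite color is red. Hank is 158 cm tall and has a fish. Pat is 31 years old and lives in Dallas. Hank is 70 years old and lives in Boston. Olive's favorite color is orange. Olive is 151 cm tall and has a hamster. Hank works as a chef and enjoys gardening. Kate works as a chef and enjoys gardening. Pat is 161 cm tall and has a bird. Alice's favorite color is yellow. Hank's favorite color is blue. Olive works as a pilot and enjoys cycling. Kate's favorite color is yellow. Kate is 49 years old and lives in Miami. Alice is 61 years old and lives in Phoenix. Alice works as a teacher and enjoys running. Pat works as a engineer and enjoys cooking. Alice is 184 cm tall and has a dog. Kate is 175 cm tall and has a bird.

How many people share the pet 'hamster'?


Count: 1

1


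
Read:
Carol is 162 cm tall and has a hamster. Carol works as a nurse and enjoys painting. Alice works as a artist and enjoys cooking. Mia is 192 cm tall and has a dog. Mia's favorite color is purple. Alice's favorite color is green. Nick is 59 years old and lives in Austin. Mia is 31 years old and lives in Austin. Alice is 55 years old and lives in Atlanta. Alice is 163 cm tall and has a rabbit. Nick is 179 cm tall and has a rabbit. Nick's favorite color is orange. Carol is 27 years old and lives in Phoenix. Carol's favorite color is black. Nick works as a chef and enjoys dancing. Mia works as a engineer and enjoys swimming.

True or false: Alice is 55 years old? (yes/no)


Alice is actually 55. yes

yes


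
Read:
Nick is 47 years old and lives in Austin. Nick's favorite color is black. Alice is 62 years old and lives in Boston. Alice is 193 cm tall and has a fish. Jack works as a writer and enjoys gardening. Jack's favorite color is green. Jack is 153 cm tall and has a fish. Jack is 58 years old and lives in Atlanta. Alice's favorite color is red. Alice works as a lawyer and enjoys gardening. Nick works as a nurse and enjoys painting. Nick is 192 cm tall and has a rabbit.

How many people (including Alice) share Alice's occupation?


Alice is a lawyer. Count = 1

1


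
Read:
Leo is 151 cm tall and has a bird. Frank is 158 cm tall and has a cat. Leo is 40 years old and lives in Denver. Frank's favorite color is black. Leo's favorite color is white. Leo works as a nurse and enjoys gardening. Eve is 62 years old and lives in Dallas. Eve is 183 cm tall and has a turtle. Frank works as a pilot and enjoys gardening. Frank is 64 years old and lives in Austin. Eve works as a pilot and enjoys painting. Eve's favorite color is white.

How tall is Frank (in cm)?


Frank is 158 cm tall

158


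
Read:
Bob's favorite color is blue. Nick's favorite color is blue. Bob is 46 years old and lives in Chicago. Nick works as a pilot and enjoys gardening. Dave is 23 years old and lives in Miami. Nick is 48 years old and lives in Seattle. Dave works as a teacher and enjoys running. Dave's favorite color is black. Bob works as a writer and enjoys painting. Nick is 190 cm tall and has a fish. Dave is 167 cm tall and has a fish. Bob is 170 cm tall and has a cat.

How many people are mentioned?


People: Dave, Bob, Nick. Count = 3

3


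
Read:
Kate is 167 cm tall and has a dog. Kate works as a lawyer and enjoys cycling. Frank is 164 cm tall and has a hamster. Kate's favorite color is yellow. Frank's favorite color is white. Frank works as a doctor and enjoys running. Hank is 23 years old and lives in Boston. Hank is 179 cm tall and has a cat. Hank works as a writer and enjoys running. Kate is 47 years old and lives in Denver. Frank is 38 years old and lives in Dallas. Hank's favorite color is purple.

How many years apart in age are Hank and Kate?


23 vs 47, diff = 24

24


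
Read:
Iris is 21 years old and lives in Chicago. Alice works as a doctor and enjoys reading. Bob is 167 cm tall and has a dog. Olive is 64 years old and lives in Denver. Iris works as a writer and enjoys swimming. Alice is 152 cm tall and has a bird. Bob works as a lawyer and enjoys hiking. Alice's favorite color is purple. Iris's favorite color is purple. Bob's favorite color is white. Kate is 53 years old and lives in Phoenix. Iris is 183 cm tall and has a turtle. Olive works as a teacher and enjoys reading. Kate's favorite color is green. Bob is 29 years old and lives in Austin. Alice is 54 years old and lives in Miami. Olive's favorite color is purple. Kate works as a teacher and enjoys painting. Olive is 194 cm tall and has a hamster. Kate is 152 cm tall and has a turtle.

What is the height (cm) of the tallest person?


Tallest: Olive at 194 cm

194


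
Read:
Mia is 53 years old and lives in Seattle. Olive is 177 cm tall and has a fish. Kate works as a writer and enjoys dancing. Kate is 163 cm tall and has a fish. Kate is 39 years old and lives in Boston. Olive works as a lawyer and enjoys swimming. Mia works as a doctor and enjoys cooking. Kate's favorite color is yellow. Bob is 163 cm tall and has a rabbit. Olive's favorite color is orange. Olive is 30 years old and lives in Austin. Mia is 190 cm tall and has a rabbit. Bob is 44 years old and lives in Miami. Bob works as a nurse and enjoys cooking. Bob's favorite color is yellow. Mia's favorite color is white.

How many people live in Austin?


Count in Austin: 1

1


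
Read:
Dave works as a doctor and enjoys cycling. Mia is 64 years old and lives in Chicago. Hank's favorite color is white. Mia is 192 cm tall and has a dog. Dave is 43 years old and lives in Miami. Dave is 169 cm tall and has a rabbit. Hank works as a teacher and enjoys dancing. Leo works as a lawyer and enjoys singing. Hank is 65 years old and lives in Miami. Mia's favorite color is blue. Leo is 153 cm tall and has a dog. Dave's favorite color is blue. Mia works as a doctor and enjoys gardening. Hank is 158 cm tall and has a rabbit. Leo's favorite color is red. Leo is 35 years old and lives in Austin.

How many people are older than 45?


Filter: 2

2


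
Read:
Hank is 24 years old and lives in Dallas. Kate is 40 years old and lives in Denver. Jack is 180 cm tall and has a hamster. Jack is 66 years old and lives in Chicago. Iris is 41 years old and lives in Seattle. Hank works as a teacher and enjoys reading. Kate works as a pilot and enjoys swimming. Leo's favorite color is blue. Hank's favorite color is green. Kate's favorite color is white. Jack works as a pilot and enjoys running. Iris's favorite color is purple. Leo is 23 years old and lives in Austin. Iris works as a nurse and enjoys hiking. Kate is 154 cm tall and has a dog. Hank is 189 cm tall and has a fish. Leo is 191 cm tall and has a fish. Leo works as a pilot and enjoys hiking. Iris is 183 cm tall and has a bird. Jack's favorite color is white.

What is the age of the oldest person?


Oldest: Jack at 66

66


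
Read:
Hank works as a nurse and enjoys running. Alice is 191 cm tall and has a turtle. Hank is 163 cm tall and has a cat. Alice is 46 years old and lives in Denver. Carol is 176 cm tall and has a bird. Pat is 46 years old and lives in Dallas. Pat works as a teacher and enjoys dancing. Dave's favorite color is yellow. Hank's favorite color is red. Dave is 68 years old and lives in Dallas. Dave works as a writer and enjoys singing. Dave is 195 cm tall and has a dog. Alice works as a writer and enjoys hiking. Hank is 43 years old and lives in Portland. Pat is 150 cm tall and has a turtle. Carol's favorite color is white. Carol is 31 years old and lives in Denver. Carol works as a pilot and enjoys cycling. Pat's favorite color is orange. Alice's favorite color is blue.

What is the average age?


Sum=234, n=5, avg=46.8

46.8


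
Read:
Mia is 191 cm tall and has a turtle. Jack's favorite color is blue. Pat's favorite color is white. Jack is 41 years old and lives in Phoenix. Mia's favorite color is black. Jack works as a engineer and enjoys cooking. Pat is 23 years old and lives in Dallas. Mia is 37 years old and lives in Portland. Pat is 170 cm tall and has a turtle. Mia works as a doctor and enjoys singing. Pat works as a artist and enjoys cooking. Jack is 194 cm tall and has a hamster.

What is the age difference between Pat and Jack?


|23 - 41| = 18

18


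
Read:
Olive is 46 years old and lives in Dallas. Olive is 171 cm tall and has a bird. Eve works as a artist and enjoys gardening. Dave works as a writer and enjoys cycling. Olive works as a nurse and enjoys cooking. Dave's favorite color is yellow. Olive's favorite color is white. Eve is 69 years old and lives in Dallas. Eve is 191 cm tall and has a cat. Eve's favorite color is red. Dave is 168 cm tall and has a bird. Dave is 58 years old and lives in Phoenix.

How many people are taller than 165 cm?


Taller than 165: 3

3


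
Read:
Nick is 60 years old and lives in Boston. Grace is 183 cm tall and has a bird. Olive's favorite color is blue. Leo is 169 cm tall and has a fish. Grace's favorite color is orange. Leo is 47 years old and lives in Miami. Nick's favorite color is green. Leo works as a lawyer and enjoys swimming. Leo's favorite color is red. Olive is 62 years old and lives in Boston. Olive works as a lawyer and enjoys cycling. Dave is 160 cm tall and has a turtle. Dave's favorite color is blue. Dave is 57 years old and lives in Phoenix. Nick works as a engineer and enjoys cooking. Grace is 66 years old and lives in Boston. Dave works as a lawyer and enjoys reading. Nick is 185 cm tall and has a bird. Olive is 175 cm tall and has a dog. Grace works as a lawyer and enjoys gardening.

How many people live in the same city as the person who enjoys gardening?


Person with hobby gardening is Grace, city Boston. Count = 3

3


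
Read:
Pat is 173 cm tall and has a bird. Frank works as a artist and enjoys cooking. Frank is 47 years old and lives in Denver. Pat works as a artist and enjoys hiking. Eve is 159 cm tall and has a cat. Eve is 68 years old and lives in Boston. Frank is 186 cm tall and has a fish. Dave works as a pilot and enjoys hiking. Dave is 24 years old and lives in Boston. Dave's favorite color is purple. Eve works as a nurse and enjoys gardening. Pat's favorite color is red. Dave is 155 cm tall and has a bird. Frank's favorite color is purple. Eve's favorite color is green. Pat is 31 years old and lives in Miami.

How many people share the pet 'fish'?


Count: 1

1


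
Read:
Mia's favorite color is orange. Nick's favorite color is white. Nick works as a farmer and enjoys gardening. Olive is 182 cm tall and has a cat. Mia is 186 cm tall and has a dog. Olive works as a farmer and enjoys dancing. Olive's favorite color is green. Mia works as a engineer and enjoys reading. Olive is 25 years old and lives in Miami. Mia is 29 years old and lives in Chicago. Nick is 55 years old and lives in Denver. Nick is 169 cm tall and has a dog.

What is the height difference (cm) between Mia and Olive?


|186 - 182| = 4

4


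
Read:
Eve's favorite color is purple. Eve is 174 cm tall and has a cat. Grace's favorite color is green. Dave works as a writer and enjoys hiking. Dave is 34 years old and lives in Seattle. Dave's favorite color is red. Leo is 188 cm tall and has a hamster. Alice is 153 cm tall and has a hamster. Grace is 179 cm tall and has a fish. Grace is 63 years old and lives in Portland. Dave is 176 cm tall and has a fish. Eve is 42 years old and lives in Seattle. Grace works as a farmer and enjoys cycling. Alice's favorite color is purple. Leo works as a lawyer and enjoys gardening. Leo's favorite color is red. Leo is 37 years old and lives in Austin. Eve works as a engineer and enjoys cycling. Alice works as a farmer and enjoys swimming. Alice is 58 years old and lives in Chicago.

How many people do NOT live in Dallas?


Not in Dallas: 5

5


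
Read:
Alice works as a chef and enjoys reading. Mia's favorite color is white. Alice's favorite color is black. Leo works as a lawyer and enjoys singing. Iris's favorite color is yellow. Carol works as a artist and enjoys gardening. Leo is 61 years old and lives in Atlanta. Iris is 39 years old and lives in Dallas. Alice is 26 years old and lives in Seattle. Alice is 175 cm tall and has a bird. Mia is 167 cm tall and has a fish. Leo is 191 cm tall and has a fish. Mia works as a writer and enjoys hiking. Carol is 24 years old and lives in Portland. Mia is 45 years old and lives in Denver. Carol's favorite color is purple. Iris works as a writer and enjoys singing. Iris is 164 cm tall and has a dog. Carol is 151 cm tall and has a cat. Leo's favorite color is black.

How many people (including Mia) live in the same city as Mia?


Mia lives in Denver. Count = 1

1


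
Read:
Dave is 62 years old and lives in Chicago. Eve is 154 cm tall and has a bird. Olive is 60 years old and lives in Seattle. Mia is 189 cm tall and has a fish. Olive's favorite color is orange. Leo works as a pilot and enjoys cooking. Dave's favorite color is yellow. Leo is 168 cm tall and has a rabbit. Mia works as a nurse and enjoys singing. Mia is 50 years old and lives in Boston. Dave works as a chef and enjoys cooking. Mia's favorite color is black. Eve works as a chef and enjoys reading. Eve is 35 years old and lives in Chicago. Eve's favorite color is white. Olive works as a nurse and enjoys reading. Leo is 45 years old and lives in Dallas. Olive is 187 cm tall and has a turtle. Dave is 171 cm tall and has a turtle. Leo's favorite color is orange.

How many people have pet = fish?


Count: 1

1


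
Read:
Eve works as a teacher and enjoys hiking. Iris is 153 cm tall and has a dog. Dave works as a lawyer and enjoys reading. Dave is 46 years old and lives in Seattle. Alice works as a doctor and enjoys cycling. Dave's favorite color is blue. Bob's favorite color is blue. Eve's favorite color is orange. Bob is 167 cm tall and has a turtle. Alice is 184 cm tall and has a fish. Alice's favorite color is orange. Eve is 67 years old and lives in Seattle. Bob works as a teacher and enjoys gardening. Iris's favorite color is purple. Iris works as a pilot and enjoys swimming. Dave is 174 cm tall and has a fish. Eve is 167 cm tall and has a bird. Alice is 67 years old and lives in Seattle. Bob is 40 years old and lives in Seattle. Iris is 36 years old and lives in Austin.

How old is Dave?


Dave is 46 years old

46


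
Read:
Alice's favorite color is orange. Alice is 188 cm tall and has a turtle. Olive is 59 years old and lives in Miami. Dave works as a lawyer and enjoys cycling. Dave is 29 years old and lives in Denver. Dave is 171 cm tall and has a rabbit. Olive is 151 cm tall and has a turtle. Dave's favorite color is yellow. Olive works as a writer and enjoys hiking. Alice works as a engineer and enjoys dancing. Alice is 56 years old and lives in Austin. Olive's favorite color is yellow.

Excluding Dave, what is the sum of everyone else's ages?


Sum (excluding Dave): 115

115


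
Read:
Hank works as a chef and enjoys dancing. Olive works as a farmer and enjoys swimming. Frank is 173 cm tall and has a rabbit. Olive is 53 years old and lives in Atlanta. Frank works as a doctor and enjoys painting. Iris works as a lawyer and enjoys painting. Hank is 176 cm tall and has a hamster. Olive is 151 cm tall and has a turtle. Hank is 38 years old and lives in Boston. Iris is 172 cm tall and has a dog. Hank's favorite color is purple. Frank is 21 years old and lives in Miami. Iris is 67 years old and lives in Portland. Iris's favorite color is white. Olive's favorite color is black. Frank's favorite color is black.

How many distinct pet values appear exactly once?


Unique pet values: 4

4


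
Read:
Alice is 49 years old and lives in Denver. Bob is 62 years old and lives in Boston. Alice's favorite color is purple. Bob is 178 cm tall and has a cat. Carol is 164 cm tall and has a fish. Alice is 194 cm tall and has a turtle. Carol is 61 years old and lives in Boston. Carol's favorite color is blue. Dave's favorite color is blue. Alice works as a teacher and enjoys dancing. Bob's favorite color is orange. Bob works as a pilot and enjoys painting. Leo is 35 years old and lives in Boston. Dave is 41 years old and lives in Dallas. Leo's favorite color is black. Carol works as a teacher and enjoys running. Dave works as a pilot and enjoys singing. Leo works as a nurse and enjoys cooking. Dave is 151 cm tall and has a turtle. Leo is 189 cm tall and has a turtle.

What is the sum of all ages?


62+41+61+35+49 = 248

248


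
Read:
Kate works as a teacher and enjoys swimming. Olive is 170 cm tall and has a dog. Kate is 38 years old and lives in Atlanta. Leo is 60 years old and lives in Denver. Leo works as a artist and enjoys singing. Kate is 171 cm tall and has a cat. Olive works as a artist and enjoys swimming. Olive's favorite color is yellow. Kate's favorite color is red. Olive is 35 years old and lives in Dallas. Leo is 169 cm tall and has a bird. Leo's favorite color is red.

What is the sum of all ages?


60+35+38 = 133

133


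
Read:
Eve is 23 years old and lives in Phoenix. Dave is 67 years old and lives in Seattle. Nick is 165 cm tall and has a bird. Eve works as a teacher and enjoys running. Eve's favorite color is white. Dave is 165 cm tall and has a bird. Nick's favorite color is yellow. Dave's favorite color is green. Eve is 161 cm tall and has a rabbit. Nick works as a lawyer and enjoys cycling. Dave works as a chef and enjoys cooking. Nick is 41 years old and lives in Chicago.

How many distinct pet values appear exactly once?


Unique pet values: 1

1


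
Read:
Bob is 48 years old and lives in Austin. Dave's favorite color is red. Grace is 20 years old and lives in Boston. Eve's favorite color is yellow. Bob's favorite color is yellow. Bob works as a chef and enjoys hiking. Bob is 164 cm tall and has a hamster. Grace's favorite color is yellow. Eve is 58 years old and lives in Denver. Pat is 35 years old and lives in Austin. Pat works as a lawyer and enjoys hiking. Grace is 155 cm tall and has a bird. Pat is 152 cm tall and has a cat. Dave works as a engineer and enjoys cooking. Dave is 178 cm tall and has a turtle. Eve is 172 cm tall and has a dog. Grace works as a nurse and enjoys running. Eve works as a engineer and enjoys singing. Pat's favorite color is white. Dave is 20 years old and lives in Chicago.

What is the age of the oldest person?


Oldest: Eve at 58

58


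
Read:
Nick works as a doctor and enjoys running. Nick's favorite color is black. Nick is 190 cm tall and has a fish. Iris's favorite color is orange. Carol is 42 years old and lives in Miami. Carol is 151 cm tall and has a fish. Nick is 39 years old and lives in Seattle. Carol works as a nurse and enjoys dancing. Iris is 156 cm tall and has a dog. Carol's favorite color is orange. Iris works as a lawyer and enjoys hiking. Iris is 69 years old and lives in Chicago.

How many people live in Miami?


Count in Miami: 1

1


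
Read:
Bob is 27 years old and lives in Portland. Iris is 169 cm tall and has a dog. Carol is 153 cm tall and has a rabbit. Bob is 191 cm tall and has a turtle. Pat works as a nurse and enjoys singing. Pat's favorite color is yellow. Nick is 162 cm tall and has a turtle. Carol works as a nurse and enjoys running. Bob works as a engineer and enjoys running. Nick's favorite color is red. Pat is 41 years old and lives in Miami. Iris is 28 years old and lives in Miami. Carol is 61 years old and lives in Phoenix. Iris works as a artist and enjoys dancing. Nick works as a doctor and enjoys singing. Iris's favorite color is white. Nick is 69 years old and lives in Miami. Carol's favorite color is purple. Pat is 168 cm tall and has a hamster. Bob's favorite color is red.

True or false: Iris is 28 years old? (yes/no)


Iris is actually 28. yes

yes


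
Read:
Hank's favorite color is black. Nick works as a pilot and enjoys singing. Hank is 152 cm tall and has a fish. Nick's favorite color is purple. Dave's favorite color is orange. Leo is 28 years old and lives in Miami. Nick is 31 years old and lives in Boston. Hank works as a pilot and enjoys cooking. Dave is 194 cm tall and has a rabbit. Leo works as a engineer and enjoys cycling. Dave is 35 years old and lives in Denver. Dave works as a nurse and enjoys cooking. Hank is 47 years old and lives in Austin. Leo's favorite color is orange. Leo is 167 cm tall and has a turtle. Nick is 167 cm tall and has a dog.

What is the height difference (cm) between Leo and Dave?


|167 - 194| = 27

27


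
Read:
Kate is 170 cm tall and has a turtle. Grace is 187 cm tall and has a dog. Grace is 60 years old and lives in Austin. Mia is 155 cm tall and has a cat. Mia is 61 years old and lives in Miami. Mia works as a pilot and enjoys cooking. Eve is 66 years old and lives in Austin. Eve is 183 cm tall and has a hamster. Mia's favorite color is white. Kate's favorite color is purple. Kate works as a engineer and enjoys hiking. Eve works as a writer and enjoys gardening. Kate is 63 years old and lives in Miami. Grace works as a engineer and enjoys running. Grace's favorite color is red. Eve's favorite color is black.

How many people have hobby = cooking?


Count: 1

1


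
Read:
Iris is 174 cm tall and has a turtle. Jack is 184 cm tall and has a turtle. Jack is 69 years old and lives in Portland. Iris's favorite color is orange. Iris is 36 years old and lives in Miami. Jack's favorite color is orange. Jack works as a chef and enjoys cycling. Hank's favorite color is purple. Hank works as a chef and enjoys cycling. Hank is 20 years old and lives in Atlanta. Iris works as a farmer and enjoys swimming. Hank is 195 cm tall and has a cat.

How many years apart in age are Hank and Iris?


20 vs 36, diff = 16

16


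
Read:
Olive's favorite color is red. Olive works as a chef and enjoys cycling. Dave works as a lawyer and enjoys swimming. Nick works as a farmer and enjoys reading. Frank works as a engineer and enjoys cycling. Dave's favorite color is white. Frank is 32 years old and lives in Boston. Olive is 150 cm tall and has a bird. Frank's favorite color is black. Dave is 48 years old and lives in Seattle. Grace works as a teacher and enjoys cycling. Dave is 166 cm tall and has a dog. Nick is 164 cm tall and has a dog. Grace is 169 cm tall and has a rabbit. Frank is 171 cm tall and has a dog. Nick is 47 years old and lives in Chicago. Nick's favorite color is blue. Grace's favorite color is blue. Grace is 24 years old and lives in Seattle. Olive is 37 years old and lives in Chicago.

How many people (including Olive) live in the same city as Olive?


Olive lives in Chicago. Count = 2

2


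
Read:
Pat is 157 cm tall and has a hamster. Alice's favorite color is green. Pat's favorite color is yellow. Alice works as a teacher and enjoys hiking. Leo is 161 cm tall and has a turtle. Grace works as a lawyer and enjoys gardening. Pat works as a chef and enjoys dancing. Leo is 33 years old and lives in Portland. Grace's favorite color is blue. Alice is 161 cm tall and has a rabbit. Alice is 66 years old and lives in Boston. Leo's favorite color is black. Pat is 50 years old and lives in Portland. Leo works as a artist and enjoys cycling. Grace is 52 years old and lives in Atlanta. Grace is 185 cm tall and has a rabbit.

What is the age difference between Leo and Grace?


|33 - 52| = 19

19
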